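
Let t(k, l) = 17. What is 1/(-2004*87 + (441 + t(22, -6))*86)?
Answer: -1/134960 ≈ -7.4096e-6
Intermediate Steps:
1/(-2004*87 + (441 + t(22, -6))*86) = 1/(-2004*87 + (441 + 17)*86) = 1/(-174348 + 458*86) = 1/(-174348 + 39388) = 1/(-134960) = -1/134960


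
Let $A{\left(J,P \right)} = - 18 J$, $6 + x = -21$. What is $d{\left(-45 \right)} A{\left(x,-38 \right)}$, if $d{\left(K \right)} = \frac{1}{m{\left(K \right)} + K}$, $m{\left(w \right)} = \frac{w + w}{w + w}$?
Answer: $- \frac{243}{22} \approx -11.045$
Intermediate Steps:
$x = -27$ ($x = -6 - 21 = -27$)
$m{\left(w \right)} = 1$ ($m{\left(w \right)} = \frac{2 w}{2 w} = 2 w \frac{1}{2 w} = 1$)
$d{\left(K \right)} = \frac{1}{1 + K}$
$d{\left(-45 \right)} A{\left(x,-38 \right)} = \frac{\left(-18\right) \left(-27\right)}{1 - 45} = \frac{1}{-44} \cdot 486 = \left(- \frac{1}{44}\right) 486 = - \frac{243}{22}$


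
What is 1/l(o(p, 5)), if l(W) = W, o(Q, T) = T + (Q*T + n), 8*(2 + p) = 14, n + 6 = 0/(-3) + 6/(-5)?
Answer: -20/69 ≈ -0.28986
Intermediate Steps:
n = -36/5 (n = -6 + (0/(-3) + 6/(-5)) = -6 + (0*(-1/3) + 6*(-1/5)) = -6 + (0 - 6/5) = -6 - 6/5 = -36/5 ≈ -7.2000)
p = -1/4 (p = -2 + (1/8)*14 = -2 + 7/4 = -1/4 ≈ -0.25000)
o(Q, T) = -36/5 + T + Q*T (o(Q, T) = T + (Q*T - 36/5) = T + (-36/5 + Q*T) = -36/5 + T + Q*T)
1/l(o(p, 5)) = 1/(-36/5 + 5 - 1/4*5) = 1/(-36/5 + 5 - 5/4) = 1/(-69/20) = -20/69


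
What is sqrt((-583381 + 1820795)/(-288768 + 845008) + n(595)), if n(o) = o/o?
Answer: sqrt(62356381310)/139060 ≈ 1.7957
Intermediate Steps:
n(o) = 1
sqrt((-583381 + 1820795)/(-288768 + 845008) + n(595)) = sqrt((-583381 + 1820795)/(-288768 + 845008) + 1) = sqrt(1237414/556240 + 1) = sqrt(1237414*(1/556240) + 1) = sqrt(618707/278120 + 1) = sqrt(896827/278120) = sqrt(62356381310)/139060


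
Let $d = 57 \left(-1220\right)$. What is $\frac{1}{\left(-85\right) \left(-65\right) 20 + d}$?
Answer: $\frac{1}{40960} \approx 2.4414 \cdot 10^{-5}$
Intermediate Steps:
$d = -69540$
$\frac{1}{\left(-85\right) \left(-65\right) 20 + d} = \frac{1}{\left(-85\right) \left(-65\right) 20 - 69540} = \frac{1}{5525 \cdot 20 - 69540} = \frac{1}{110500 - 69540} = \frac{1}{40960}$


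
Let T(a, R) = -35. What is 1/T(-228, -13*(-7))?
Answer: -1/35 ≈ -0.028571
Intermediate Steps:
1/T(-228, -13*(-7)) = 1/(-35) = -1/35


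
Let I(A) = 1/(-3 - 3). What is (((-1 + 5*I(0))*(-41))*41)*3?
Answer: 18491/2 ≈ 9245.5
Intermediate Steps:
I(A) = -⅙ (I(A) = 1/(-6) = -⅙)
(((-1 + 5*I(0))*(-41))*41)*3 = (((-1 + 5*(-⅙))*(-41))*41)*3 = (((-1 - ⅚)*(-41))*41)*3 = (-11/6*(-41)*41)*3 = ((451/6)*41)*3 = (18491/6)*3 = 18491/2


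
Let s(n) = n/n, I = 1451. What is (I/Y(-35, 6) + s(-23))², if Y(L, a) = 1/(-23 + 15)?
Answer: 134722449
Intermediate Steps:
Y(L, a) = -⅛ (Y(L, a) = 1/(-8) = -⅛)
s(n) = 1
(I/Y(-35, 6) + s(-23))² = (1451/(-⅛) + 1)² = (1451*(-8) + 1)² = (-11608 + 1)² = (-11607)² = 134722449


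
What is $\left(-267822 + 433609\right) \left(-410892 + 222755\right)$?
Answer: $-31190668819$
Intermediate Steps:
$\left(-267822 + 433609\right) \left(-410892 + 222755\right) = 165787 \left(-188137\right) = -31190668819$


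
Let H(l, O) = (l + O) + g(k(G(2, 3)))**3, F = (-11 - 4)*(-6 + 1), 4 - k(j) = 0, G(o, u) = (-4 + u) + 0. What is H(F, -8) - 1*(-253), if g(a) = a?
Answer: 384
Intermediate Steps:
G(o, u) = -4 + u
k(j) = 4 (k(j) = 4 - 1*0 = 4 + 0 = 4)
F = 75 (F = -15*(-5) = 75)
H(l, O) = 64 + O + l (H(l, O) = (l + O) + 4**3 = (O + l) + 64 = 64 + O + l)
H(F, -8) - 1*(-253) = (64 - 8 + 75) - 1*(-253) = 131 + 253 = 384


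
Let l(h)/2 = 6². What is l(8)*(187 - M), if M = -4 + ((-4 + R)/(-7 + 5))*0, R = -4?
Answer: 13752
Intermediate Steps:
l(h) = 72 (l(h) = 2*6² = 2*36 = 72)
M = -4 (M = -4 + ((-4 - 4)/(-7 + 5))*0 = -4 - 8/(-2)*0 = -4 - 8*(-½)*0 = -4 + 4*0 = -4 + 0 = -4)
l(8)*(187 - M) = 72*(187 - 1*(-4)) = 72*(187 + 4) = 72*191 = 13752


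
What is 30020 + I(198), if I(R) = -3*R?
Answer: 29426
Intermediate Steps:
30020 + I(198) = 30020 - 3*198 = 30020 - 594 = 29426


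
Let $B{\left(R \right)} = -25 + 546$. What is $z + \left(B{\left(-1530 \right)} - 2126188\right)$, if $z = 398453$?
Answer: $-1727214$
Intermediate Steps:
$B{\left(R \right)} = 521$
$z + \left(B{\left(-1530 \right)} - 2126188\right) = 398453 + \left(521 - 2126188\right) = 398453 - 2125667 = -1727214$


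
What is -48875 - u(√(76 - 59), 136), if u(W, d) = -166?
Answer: -48709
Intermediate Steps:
-48875 - u(√(76 - 59), 136) = -48875 - 1*(-166) = -48875 + 166 = -48709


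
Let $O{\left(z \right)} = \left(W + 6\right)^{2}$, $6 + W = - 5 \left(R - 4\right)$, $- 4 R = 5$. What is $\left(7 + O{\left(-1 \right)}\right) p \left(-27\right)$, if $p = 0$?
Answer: $0$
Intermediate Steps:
$R = - \frac{5}{4}$ ($R = \left(- \frac{1}{4}\right) 5 = - \frac{5}{4} \approx -1.25$)
$W = \frac{81}{4}$ ($W = -6 - 5 \left(- \frac{5}{4} - 4\right) = -6 - - \frac{105}{4} = -6 + \frac{105}{4} = \frac{81}{4} \approx 20.25$)
$O{\left(z \right)} = \frac{11025}{16}$ ($O{\left(z \right)} = \left(\frac{81}{4} + 6\right)^{2} = \left(\frac{105}{4}\right)^{2} = \frac{11025}{16}$)
$\left(7 + O{\left(-1 \right)}\right) p \left(-27\right) = \left(7 + \frac{11025}{16}\right) 0 \left(-27\right) = \frac{11137}{16} \cdot 0 \left(-27\right) = 0 \left(-27\right) = 0$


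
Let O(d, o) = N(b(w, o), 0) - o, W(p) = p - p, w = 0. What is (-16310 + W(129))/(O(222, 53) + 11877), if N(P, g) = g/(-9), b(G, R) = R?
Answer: -8155/5912 ≈ -1.3794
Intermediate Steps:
N(P, g) = -g/9 (N(P, g) = g*(-1/9) = -g/9)
W(p) = 0
O(d, o) = -o (O(d, o) = -1/9*0 - o = 0 - o = -o)
(-16310 + W(129))/(O(222, 53) + 11877) = (-16310 + 0)/(-1*53 + 11877) = -16310/(-53 + 11877) = -16310/11824 = -16310*1/11824 = -8155/5912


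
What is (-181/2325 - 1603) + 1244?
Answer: -834856/2325 ≈ -359.08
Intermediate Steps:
(-181/2325 - 1603) + 1244 = -3727156/2325 + 1244 = -834856/2325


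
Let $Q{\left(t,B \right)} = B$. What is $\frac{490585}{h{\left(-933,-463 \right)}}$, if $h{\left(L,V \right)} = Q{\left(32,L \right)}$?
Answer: $- \frac{490585}{933} \approx -525.81$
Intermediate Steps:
$h{\left(L,V \right)} = L$
$\frac{490585}{h{\left(-933,-463 \right)}} = \frac{490585}{-933} = 490585 \left(- \frac{1}{933}\right) = - \frac{490585}{933}$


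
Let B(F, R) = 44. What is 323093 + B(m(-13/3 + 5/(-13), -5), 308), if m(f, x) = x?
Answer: 323137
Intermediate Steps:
323093 + B(m(-13/3 + 5/(-13), -5), 308) = 323093 + 44 = 323137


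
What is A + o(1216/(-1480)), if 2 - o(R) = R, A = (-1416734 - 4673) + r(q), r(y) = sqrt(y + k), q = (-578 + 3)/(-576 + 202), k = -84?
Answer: -262959773/185 + I*sqrt(11534534)/374 ≈ -1.4214e+6 + 9.0809*I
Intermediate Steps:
q = 575/374 (q = -575/(-374) = -575*(-1/374) = 575/374 ≈ 1.5374)
r(y) = sqrt(-84 + y) (r(y) = sqrt(y - 84) = sqrt(-84 + y))
A = -1421407 + I*sqrt(11534534)/374 (A = (-1416734 - 4673) + sqrt(-84 + 575/374) = -1421407 + sqrt(-30841/374) = -1421407 + I*sqrt(11534534)/374 ≈ -1.4214e+6 + 9.0809*I)
o(R) = 2 - R
A + o(1216/(-1480)) = (-1421407 + I*sqrt(11534534)/374) + (2 - 1216/(-1480)) = (-1421407 + I*sqrt(11534534)/374) + (2 - 1216*(-1)/1480) = (-1421407 + I*sqrt(11534534)/374) + (2 - 1*(-152/185)) = (-1421407 + I*sqrt(11534534)/374) + (2 + 152/185) = (-1421407 + I*sqrt(11534534)/374) + 522/185 = -262959773/185 + I*sqrt(11534534)/374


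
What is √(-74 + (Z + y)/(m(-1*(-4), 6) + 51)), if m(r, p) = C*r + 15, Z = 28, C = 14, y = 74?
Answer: I*√272243/61 ≈ 8.5536*I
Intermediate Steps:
m(r, p) = 15 + 14*r (m(r, p) = 14*r + 15 = 15 + 14*r)
√(-74 + (Z + y)/(m(-1*(-4), 6) + 51)) = √(-74 + (28 + 74)/((15 + 14*(-1*(-4))) + 51)) = √(-74 + 102/((15 + 14*4) + 51)) = √(-74 + 102/((15 + 56) + 51)) = √(-74 + 102/(71 + 51)) = √(-74 + 102/122) = √(-74 + 102*(1/122)) = √(-74 + 51/61) = √(-4463/61) = I*√272243/61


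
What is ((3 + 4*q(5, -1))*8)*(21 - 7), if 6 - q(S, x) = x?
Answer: 3472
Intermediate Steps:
q(S, x) = 6 - x
((3 + 4*q(5, -1))*8)*(21 - 7) = ((3 + 4*(6 - 1*(-1)))*8)*(21 - 7) = ((3 + 4*(6 + 1))*8)*14 = ((3 + 4*7)*8)*14 = ((3 + 28)*8)*14 = (31*8)*14 = 248*14 = 3472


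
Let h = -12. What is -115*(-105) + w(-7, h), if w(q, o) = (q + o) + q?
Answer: 12049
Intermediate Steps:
w(q, o) = o + 2*q (w(q, o) = (o + q) + q = o + 2*q)
-115*(-105) + w(-7, h) = -115*(-105) + (-12 + 2*(-7)) = 12075 + (-12 - 14) = 12075 - 26 = 12049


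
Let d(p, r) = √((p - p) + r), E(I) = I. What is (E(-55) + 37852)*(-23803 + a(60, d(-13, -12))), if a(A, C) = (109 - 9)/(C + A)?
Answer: 37797*(-23803*√3 + 714040*I)/(√3 - 30*I) ≈ -8.9962e+8 - 3624.9*I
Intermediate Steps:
d(p, r) = √r (d(p, r) = √(0 + r) = √r)
a(A, C) = 100/(A + C)
(E(-55) + 37852)*(-23803 + a(60, d(-13, -12))) = (-55 + 37852)*(-23803 + 100/(60 + √(-12))) = 37797*(-23803 + 100/(60 + 2*I*√3)) = -899681991 + 3779700/(60 + 2*I*√3)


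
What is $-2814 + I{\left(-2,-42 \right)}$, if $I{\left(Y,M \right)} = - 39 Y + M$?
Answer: $-2778$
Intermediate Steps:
$I{\left(Y,M \right)} = M - 39 Y$
$-2814 + I{\left(-2,-42 \right)} = -2814 - -36 = -2814 + \left(-42 + 78\right) = -2814 + 36 = -2778$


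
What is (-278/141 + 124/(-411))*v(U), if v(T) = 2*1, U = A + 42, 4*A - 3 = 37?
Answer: -29276/6439 ≈ -4.5467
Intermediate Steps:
A = 10 (A = ¾ + (¼)*37 = ¾ + 37/4 = 10)
U = 52 (U = 10 + 42 = 52)
v(T) = 2
(-278/141 + 124/(-411))*v(U) = (-278/141 + 124/(-411))*2 = (-278*1/141 + 124*(-1/411))*2 = (-278/141 - 124/411)*2 = -14638/6439*2 = -29276/6439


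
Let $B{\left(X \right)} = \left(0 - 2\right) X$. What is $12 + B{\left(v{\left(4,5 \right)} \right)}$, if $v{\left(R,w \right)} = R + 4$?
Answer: $-4$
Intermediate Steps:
$v{\left(R,w \right)} = 4 + R$
$B{\left(X \right)} = - 2 X$
$12 + B{\left(v{\left(4,5 \right)} \right)} = 12 - 2 \left(4 + 4\right) = 12 - 16 = -4$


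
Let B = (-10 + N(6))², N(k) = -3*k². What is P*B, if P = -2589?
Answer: -36049236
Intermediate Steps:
B = 13924 (B = (-10 - 3*6²)² = (-10 - 3*36)² = (-10 - 108)² = (-118)² = 13924)
P*B = -2589*13924 = -36049236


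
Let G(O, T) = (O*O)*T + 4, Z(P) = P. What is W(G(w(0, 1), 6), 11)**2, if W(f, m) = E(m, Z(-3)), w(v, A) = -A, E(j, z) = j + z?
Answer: 64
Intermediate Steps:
G(O, T) = 4 + T*O**2 (G(O, T) = O**2*T + 4 = T*O**2 + 4 = 4 + T*O**2)
W(f, m) = -3 + m (W(f, m) = m - 3 = -3 + m)
W(G(w(0, 1), 6), 11)**2 = (-3 + 11)**2 = 8**2 = 64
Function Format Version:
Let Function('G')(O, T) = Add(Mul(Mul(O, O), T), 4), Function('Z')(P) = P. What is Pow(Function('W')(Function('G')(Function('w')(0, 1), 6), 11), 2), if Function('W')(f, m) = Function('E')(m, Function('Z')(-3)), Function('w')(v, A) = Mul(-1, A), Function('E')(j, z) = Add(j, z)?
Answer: 64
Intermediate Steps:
Function('G')(O, T) = Add(4, Mul(T, Pow(O, 2))) (Function('G')(O, T) = Add(Mul(Pow(O, 2), T), 4) = Add(Mul(T, Pow(O, 2)), 4) = Add(4, Mul(T, Pow(O, 2))))
Function('W')(f, m) = Add(-3, m) (Function('W')(f, m) = Add(m, -3) = Add(-3, m))
Pow(Function('W')(Function('G')(Function('w')(0, 1), 6), 11), 2) = Pow(Add(-3, 11), 2) = Pow(8, 2) = 64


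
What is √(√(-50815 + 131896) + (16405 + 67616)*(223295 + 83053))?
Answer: 3*√(2859962812 + √1001) ≈ 1.6044e+5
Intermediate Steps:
√(√(-50815 + 131896) + (16405 + 67616)*(223295 + 83053)) = √(√81081 + 84021*306348) = √(9*√1001 + 25739665308) = √(25739665308 + 9*√1001)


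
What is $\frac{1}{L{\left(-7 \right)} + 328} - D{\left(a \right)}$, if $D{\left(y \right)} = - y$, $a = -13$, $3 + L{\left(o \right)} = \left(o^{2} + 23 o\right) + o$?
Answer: $- \frac{2677}{206} \approx -12.995$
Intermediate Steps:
$L{\left(o \right)} = -3 + o^{2} + 24 o$ ($L{\left(o \right)} = -3 + \left(\left(o^{2} + 23 o\right) + o\right) = -3 + \left(o^{2} + 24 o\right) = -3 + o^{2} + 24 o$)
$\frac{1}{L{\left(-7 \right)} + 328} - D{\left(a \right)} = \frac{1}{\left(-3 + \left(-7\right)^{2} + 24 \left(-7\right)\right) + 328} - \left(-1\right) \left(-13\right) = \frac{1}{\left(-3 + 49 - 168\right) + 328} - 13 = \frac{1}{-122 + 328} - 13 = \frac{1}{206} - 13 = - \frac{2677}{206}$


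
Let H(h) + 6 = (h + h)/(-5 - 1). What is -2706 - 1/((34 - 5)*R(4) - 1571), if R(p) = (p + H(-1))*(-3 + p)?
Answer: -13145745/4858 ≈ -2706.0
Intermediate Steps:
H(h) = -6 - h/3 (H(h) = -6 + (h + h)/(-5 - 1) = -6 + (2*h)/(-6) = -6 + (2*h)*(-⅙) = -6 - h/3)
R(p) = (-3 + p)*(-17/3 + p) (R(p) = (p + (-6 - ⅓*(-1)))*(-3 + p) = (p + (-6 + ⅓))*(-3 + p) = (p - 17/3)*(-3 + p) = (-17/3 + p)*(-3 + p) = (-3 + p)*(-17/3 + p))
-2706 - 1/((34 - 5)*R(4) - 1571) = -2706 - 1/((34 - 5)*(17 + 4² - 26/3*4) - 1571) = -2706 - 1/(29*(17 + 16 - 104/3) - 1571) = -2706 - 1/(29*(-5/3) - 1571) = -2706 - 1/(-145/3 - 1571) = -2706 - 1/(-4858/3) = -2706 - 1*(-3/4858) = -2706 + 3/4858 = -13145745/4858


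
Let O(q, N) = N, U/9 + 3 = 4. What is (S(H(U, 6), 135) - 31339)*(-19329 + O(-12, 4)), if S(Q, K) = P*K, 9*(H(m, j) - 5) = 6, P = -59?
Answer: 759549800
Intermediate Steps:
U = 9 (U = -27 + 9*4 = -27 + 36 = 9)
H(m, j) = 17/3 (H(m, j) = 5 + (1/9)*6 = 5 + 2/3 = 17/3)
S(Q, K) = -59*K
(S(H(U, 6), 135) - 31339)*(-19329 + O(-12, 4)) = (-59*135 - 31339)*(-19329 + 4) = (-7965 - 31339)*(-19325) = -39304*(-19325) = 759549800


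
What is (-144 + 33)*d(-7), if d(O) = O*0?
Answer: 0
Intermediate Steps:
d(O) = 0
(-144 + 33)*d(-7) = (-144 + 33)*0 = -111*0 = 0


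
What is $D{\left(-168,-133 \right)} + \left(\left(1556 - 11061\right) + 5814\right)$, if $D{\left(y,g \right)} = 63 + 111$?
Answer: $-3517$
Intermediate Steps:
$D{\left(y,g \right)} = 174$
$D{\left(-168,-133 \right)} + \left(\left(1556 - 11061\right) + 5814\right) = 174 + \left(\left(1556 - 11061\right) + 5814\right) = 174 + \left(-9505 + 5814\right) = 174 - 3691 = -3517$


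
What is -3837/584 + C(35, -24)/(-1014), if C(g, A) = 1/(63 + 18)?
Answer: -157574371/23983128 ≈ -6.5702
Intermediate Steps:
C(g, A) = 1/81
-3837/584 + C(35, -24)/(-1014) = -3837/584 + (1/81)/(-1014) = -3837*1/584 + (1/81)*(-1/1014) = -3837/584 - 1/82134 = -157574371/23983128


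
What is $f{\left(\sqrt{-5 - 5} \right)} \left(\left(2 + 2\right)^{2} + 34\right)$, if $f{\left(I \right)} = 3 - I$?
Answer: $150 - 50 i \sqrt{10} \approx 150.0 - 158.11 i$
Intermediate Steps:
$f{\left(\sqrt{-5 - 5} \right)} \left(\left(2 + 2\right)^{2} + 34\right) = \left(3 - \sqrt{-5 - 5}\right) \left(\left(2 + 2\right)^{2} + 34\right) = \left(3 - \sqrt{-10}\right) \left(4^{2} + 34\right) = \left(3 - i \sqrt{10}\right) \left(16 + 34\right) = \left(3 - i \sqrt{10}\right) 50 = 150 - 50 i \sqrt{10}$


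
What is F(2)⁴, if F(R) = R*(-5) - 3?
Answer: 28561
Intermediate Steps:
F(R) = -3 - 5*R (F(R) = -5*R - 3 = -3 - 5*R)
F(2)⁴ = (-3 - 5*2)⁴ = (-3 - 10)⁴ = (-13)⁴ = 28561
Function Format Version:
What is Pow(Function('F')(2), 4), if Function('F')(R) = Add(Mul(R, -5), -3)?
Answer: 28561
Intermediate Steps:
Function('F')(R) = Add(-3, Mul(-5, R)) (Function('F')(R) = Add(Mul(-5, R), -3) = Add(-3, Mul(-5, R)))
Pow(Function('F')(2), 4) = Pow(Add(-3, Mul(-5, 2)), 4) = Pow(Add(-3, -10), 4) = Pow(-13, 4) = 28561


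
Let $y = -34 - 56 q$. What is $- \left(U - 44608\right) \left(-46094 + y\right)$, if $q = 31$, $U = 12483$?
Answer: $-1537631000$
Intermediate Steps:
$y = -1770$ ($y = -34 - 1736 = -1770$)
$- \left(U - 44608\right) \left(-46094 + y\right) = - \left(12483 - 44608\right) \left(-46094 - 1770\right) = - \left(-32125\right) \left(-47864\right) = \left(-1\right) 1537631000 = -1537631000$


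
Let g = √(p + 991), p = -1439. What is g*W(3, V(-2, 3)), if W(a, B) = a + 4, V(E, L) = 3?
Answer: 56*I*√7 ≈ 148.16*I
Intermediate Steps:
W(a, B) = 4 + a
g = 8*I*√7 (g = √(-1439 + 991) = √(-448) = 8*I*√7 ≈ 21.166*I)
g*W(3, V(-2, 3)) = (8*I*√7)*(4 + 3) = (8*I*√7)*7 = 56*I*√7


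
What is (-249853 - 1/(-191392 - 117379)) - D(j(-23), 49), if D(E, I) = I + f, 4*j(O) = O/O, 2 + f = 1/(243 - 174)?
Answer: -5324169538802/21305199 ≈ -2.4990e+5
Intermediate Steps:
f = -137/69 (f = -2 + 1/(243 - 174) = -2 + 1/69 = -137/69 ≈ -1.9855)
j(O) = ¼ (j(O) = (O/O)/4 = (¼)*1 = ¼)
D(E, I) = -137/69 + I (D(E, I) = I - 137/69 = -137/69 + I)
(-249853 - 1/(-191392 - 117379)) - D(j(-23), 49) = (-249853 - 1/(-191392 - 117379)) - (-137/69 + 49) = (-249853 - 1/(-308771)) - 1*3244/69 = (-249853 - 1*(-1/308771)) - 3244/69 = (-249853 + 1/308771) - 3244/69 = -77147360662/308771 - 3244/69 = -5324169538802/21305199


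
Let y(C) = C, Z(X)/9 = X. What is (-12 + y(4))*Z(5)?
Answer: -360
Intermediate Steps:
Z(X) = 9*X
(-12 + y(4))*Z(5) = (-12 + 4)*(9*5) = -8*45 = -360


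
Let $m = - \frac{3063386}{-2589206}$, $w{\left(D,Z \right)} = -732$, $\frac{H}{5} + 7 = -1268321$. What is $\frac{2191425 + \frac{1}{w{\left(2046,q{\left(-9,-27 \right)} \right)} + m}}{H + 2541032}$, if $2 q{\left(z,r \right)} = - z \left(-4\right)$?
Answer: $- \frac{74048070928649}{128422232534408} \approx -0.5766$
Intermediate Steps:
$H = -6341640$ ($H = -35 + 5 \left(-1268321\right) = -35 - 6341605 = -6341640$)
$q{\left(z,r \right)} = 2 z$ ($q{\left(z,r \right)} = \frac{- z \left(-4\right)}{2} = \frac{4 z}{2} = 2 z$)
$m = \frac{1531693}{1294603}$ ($m = \left(-3063386\right) \left(- \frac{1}{2589206}\right) = \frac{1531693}{1294603} \approx 1.1831$)
$\frac{2191425 + \frac{1}{w{\left(2046,q{\left(-9,-27 \right)} \right)} + m}}{H + 2541032} = \frac{2191425 + \frac{1}{-732 + \frac{1531693}{1294603}}}{-6341640 + 2541032} = \frac{2191425 + \frac{1}{- \frac{946117703}{1294603}}}{-3800608} = \left(2191425 - \frac{1294603}{946117703}\right) \left(- \frac{1}{3800608}\right) = \frac{2073345986002172}{946117703} \left(- \frac{1}{3800608}\right) = - \frac{74048070928649}{128422232534408}$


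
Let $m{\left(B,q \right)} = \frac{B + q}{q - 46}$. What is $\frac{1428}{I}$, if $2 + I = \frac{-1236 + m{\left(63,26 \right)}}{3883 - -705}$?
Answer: $- \frac{43677760}{69443} \approx -628.97$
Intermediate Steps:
$m{\left(B,q \right)} = \frac{B + q}{-46 + q}$
$I = - \frac{208329}{91760}$ ($I = -2 + \frac{-1236 + \frac{63 + 26}{-46 + 26}}{3883 - -705} = -2 + \frac{-1236 + \frac{1}{-20} \cdot 89}{3883 + 705} = -2 + \frac{-1236 - \frac{89}{20}}{4588} = -2 + \left(-1236 - \frac{89}{20}\right) \frac{1}{4588} = -2 - \frac{24809}{91760} = - \frac{208329}{91760} \approx -2.2704$)
$\frac{1428}{I} = \frac{1428}{- \frac{208329}{91760}} = 1428 \left(- \frac{91760}{208329}\right) = - \frac{43677760}{69443}$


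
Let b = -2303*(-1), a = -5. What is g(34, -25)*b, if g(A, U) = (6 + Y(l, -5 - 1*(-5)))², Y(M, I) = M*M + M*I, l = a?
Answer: 2213183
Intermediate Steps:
l = -5
b = 2303
Y(M, I) = M² + I*M
g(A, U) = 961 (g(A, U) = (6 - 5*((-5 - 1*(-5)) - 5))² = (6 - 5*((-5 + 5) - 5))² = (6 - 5*(0 - 5))² = (6 - 5*(-5))² = (6 + 25)² = 31² = 961)
g(34, -25)*b = 961*2303 = 2213183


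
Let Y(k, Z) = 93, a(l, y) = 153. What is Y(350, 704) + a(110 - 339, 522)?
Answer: 246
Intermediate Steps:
Y(350, 704) + a(110 - 339, 522) = 93 + 153 = 246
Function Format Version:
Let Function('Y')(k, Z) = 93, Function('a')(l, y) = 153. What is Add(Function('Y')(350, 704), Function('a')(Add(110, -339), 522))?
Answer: 246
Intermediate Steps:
Add(Function('Y')(350, 704), Function('a')(Add(110, -339), 522)) = Add(93, 153) = 246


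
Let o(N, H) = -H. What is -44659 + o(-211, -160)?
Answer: -44499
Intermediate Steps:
-44659 + o(-211, -160) = -44659 - 1*(-160) = -44659 + 160 = -44499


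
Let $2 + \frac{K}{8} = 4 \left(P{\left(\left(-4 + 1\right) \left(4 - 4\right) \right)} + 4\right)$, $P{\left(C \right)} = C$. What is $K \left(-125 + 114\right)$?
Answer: $-1232$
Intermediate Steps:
$K = 112$ ($K = -16 + 8 \cdot 4 \left(\left(-4 + 1\right) \left(4 - 4\right) + 4\right) = -16 + 8 \cdot 4 \left(\left(-3\right) 0 + 4\right) = -16 + 8 \cdot 4 \left(0 + 4\right) = -16 + 8 \cdot 4 \cdot 4 = -16 + 8 \cdot 16 = -16 + 128 = 112$)
$K \left(-125 + 114\right) = 112 \left(-125 + 114\right) = 112 \left(-11\right) = -1232$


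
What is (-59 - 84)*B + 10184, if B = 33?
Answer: 5465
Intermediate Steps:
(-59 - 84)*B + 10184 = (-59 - 84)*33 + 10184 = -143*33 + 10184 = -4719 + 10184 = 5465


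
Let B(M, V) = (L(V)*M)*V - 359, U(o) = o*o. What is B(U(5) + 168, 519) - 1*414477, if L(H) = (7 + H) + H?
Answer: 104259679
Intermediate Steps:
L(H) = 7 + 2*H
U(o) = o**2
B(M, V) = -359 + M*V*(7 + 2*V) (B(M, V) = ((7 + 2*V)*M)*V - 359 = (M*(7 + 2*V))*V - 359 = M*V*(7 + 2*V) - 359 = -359 + M*V*(7 + 2*V))
B(U(5) + 168, 519) - 1*414477 = (-359 + (5**2 + 168)*519*(7 + 2*519)) - 1*414477 = (-359 + (25 + 168)*519*(7 + 1038)) - 414477 = (-359 + 193*519*1045) - 414477 = (-359 + 104674515) - 414477 = 104674156 - 414477 = 104259679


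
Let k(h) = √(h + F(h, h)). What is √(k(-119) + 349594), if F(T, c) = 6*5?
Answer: √(349594 + I*√89) ≈ 591.26 + 0.008*I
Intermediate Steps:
F(T, c) = 30
k(h) = √(30 + h) (k(h) = √(h + 30) = √(30 + h))
√(k(-119) + 349594) = √(√(30 - 119) + 349594) = √(√(-89) + 349594) = √(I*√89 + 349594) = √(349594 + I*√89)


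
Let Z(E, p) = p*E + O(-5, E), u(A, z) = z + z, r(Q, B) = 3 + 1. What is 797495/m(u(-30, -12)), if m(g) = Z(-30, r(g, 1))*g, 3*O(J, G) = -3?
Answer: 797495/2904 ≈ 274.62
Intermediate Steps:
O(J, G) = -1 (O(J, G) = (⅓)*(-3) = -1)
r(Q, B) = 4
u(A, z) = 2*z
Z(E, p) = -1 + E*p (Z(E, p) = p*E - 1 = E*p - 1 = -1 + E*p)
m(g) = -121*g (m(g) = (-1 - 30*4)*g = (-1 - 120)*g = -121*g)
797495/m(u(-30, -12)) = 797495/((-242*(-12))) = 797495/((-121*(-24))) = 797495/2904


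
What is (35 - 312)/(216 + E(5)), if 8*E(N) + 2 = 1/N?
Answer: -11080/8631 ≈ -1.2837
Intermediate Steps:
E(N) = -¼ + 1/(8*N)
(35 - 312)/(216 + E(5)) = (35 - 312)/(216 + (⅛)*(1 - 2*5)/5) = -277/(216 + (⅛)*(⅕)*(1 - 10)) = -277/(216 + (⅛)*(⅕)*(-9)) = -277/(216 - 9/40) = -277/8631/40 = -277*40/8631 = -11080/8631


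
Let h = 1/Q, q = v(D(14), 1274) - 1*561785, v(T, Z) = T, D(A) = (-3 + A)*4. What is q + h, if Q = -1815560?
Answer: -1019874489961/1815560 ≈ -5.6174e+5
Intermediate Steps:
D(A) = -12 + 4*A
q = -561741 (q = (-12 + 4*14) - 1*561785 = (-12 + 56) - 561785 = 44 - 561785 = -561741)
h = -1/1815560 (h = 1/(-1815560) = -1/1815560 ≈ -5.5079e-7)
q + h = -561741 - 1/1815560 = -1019874489961/1815560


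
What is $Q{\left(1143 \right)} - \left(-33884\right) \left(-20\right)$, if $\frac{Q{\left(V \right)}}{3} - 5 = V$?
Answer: $-674236$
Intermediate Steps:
$Q{\left(V \right)} = 15 + 3 V$
$Q{\left(1143 \right)} - \left(-33884\right) \left(-20\right) = \left(15 + 3 \cdot 1143\right) - \left(-33884\right) \left(-20\right) = \left(15 + 3429\right) - 677680 = 3444 - 677680 = -674236$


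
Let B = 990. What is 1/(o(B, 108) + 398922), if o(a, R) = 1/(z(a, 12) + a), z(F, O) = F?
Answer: 1980/789865561 ≈ 2.5068e-6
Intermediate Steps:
o(a, R) = 1/(2*a) (o(a, R) = 1/(a + a) = 1/(2*a))
1/(o(B, 108) + 398922) = 1/((1/2)/990 + 398922) = 1/((1/2)*(1/990) + 398922) = 1/(1/1980 + 398922) = 1/(789865561/1980) = 1980/789865561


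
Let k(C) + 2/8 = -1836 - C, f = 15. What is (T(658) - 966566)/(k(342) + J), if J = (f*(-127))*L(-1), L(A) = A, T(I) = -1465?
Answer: 3872124/1093 ≈ 3542.7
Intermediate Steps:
J = 1905 (J = (15*(-127))*(-1) = -1905*(-1) = 1905)
k(C) = -7345/4 - C (k(C) = -¼ + (-1836 - C) = -7345/4 - C)
(T(658) - 966566)/(k(342) + J) = (-1465 - 966566)/((-7345/4 - 1*342) + 1905) = -968031/((-7345/4 - 342) + 1905) = -968031/(-8713/4 + 1905) = -968031/(-1093/4) = -968031*(-4/1093) = 3872124/1093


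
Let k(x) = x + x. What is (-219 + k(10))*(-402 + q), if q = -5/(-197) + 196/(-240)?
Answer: 947437607/11820 ≈ 80156.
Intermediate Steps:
k(x) = 2*x
q = -9353/11820 (q = -5*(-1/197) + 196*(-1/240) = 5/197 - 49/60 = -9353/11820 ≈ -0.79129)
(-219 + k(10))*(-402 + q) = (-219 + 2*10)*(-402 - 9353/11820) = (-219 + 20)*(-4760993/11820) = -199*(-4760993/11820) = 947437607/11820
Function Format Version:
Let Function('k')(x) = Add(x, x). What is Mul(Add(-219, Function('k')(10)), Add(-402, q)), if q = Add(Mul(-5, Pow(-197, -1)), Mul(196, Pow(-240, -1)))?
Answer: Rational(947437607, 11820) ≈ 80156.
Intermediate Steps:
Function('k')(x) = Mul(2, x)
q = Rational(-9353, 11820) (q = Add(Mul(-5, Rational(-1, 197)), Mul(196, Rational(-1, 240))) = Add(Rational(5, 197), Rational(-49, 60)) = Rational(-9353, 11820) ≈ -0.79129)
Mul(Add(-219, Function('k')(10)), Add(-402, q)) = Mul(Add(-219, Mul(2, 10)), Add(-402, Rational(-9353, 11820))) = Mul(Add(-219, 20), Rational(-4760993, 11820)) = Mul(-199, Rational(-4760993, 11820)) = Rational(947437607, 11820)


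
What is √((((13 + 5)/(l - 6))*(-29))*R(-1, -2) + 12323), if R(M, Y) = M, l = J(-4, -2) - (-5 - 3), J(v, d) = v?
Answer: √12062 ≈ 109.83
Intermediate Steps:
l = 4 (l = -4 - (-5 - 3) = -4 - 1*(-8) = -4 + 8 = 4)
√((((13 + 5)/(l - 6))*(-29))*R(-1, -2) + 12323) = √((((13 + 5)/(4 - 6))*(-29))*(-1) + 12323) = √(((18/(-2))*(-29))*(-1) + 12323) = √(((18*(-½))*(-29))*(-1) + 12323) = √(-9*(-29)*(-1) + 12323) = √(261*(-1) + 12323) = √(-261 + 12323) = √12062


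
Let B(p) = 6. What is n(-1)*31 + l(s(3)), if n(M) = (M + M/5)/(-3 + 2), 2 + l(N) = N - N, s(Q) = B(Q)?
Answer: 176/5 ≈ 35.200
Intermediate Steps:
s(Q) = 6
l(N) = -2 (l(N) = -2 + (N - N) = -2 + 0 = -2)
n(M) = -6*M/5 (n(M) = (M + M*(1/5))/(-1) = (M + M/5)*(-1) = (6*M/5)*(-1) = -6*M/5)
n(-1)*31 + l(s(3)) = -6/5*(-1)*31 - 2 = (6/5)*31 - 2 = 186/5 - 2 = 176/5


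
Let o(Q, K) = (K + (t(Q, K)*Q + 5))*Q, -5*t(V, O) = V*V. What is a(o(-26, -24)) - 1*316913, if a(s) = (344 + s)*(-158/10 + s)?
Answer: 41164360197/5 ≈ 8.2329e+9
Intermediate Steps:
t(V, O) = -V²/5 (t(V, O) = -V*V/5 = -V²/5)
o(Q, K) = Q*(5 + K - Q³/5) (o(Q, K) = (K + ((-Q²/5)*Q + 5))*Q = (K + (-Q³/5 + 5))*Q = (K + (5 - Q³/5))*Q = (5 + K - Q³/5)*Q = Q*(5 + K - Q³/5))
a(s) = (344 + s)*(-79/5 + s) (a(s) = (344 + s)*(-158*⅒ + s) = (344 + s)*(-79/5 + s))
a(o(-26, -24)) - 1*316913 = (-27176/5 + ((⅕)*(-26)*(25 - 1*(-26)³ + 5*(-24)))² + 1641*((⅕)*(-26)*(25 - 1*(-26)³ + 5*(-24)))/5) - 1*316913 = (-27176/5 + ((⅕)*(-26)*(25 - 1*(-17576) - 120))² + 1641*((⅕)*(-26)*(25 - 1*(-17576) - 120))/5) - 316913 = (-27176/5 + ((⅕)*(-26)*(25 + 17576 - 120))² + 1641*((⅕)*(-26)*(25 + 17576 - 120))/5) - 316913 = (-27176/5 + ((⅕)*(-26)*17481)² + 1641*((⅕)*(-26)*17481)/5) - 316913 = (-27176/5 + (-454506/5)² + (1641/5)*(-454506/5)) - 316913 = (-27176/5 + 206575704036/25 - 745844346/25) - 316913 = 41165944762/5 - 316913 = 41164360197/5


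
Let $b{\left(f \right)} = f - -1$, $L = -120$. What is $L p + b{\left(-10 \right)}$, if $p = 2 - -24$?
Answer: $-3129$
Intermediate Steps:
$b{\left(f \right)} = 1 + f$ ($b{\left(f \right)} = f + 1 = 1 + f$)
$p = 26$ ($p = 2 + 24 = 26$)
$L p + b{\left(-10 \right)} = \left(-120\right) 26 + \left(1 - 10\right) = -3120 - 9 = -3129$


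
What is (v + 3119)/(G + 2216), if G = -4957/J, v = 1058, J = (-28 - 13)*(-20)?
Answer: 3425140/1812163 ≈ 1.8901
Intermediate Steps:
J = 820 (J = -41*(-20) = 820)
G = -4957/820 ≈ -6.0451
(v + 3119)/(G + 2216) = (1058 + 3119)/(-4957/820 + 2216) = 4177/(1812163/820) = 4177*(820/1812163) = 3425140/1812163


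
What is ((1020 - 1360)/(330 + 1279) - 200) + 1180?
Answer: 1576480/1609 ≈ 979.79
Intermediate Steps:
((1020 - 1360)/(330 + 1279) - 200) + 1180 = (-340/1609 - 200) + 1180 = -322140/1609 + 1180 = 1576480/1609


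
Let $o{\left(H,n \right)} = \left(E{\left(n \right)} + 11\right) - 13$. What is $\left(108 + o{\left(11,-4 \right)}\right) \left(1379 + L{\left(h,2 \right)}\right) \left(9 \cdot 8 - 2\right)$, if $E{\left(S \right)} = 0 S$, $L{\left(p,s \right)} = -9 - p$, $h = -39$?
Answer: $10454780$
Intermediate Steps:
$E{\left(S \right)} = 0$
$o{\left(H,n \right)} = -2$ ($o{\left(H,n \right)} = \left(0 + 11\right) - 13 = 11 - 13 = -2$)
$\left(108 + o{\left(11,-4 \right)}\right) \left(1379 + L{\left(h,2 \right)}\right) \left(9 \cdot 8 - 2\right) = \left(108 - 2\right) \left(1379 - -30\right) \left(9 \cdot 8 - 2\right) = 106 \left(1379 + \left(-9 + 39\right)\right) \left(72 - 2\right) = 106 \left(1379 + 30\right) 70 = 106 \cdot 1409 \cdot 70 = 149354 \cdot 70 = 10454780$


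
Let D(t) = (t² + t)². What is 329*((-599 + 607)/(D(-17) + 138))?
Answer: 1316/37061 ≈ 0.035509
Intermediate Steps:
D(t) = (t + t²)²
329*((-599 + 607)/(D(-17) + 138)) = 329*((-599 + 607)/((-17)²*(1 - 17)² + 138)) = 329*(8/(289*(-16)² + 138)) = 329*(8/(289*256 + 138)) = 329*(8/(73984 + 138)) = 329*(8/74122) = 329*(8*(1/74122)) = 329*(4/37061) = 1316/37061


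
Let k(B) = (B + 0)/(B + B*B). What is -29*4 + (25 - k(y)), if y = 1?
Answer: -183/2 ≈ -91.500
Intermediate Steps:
k(B) = B/(B + B²)
-29*4 + (25 - k(y)) = -29*4 + (25 - 1/(1 + 1)) = -116 + (25 - 1/2) = -116 + (25 - 1*½) = -116 + (25 - ½) = -116 + 49/2 = -183/2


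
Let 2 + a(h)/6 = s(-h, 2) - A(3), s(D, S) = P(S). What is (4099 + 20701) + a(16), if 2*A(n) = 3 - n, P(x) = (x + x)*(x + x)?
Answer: 24884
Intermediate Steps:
P(x) = 4*x² (P(x) = (2*x)*(2*x) = 4*x²)
s(D, S) = 4*S²
A(n) = 3/2 - n/2 (A(n) = (3 - n)/2 = 3/2 - n/2)
a(h) = 84 (a(h) = -12 + 6*(4*2² - (3/2 - ½*3)) = -12 + 6*(4*4 - (3/2 - 3/2)) = -12 + 6*(16 - 1*0) = -12 + 6*(16 + 0) = -12 + 6*16 = -12 + 96 = 84)
(4099 + 20701) + a(16) = (4099 + 20701) + 84 = 24800 + 84 = 24884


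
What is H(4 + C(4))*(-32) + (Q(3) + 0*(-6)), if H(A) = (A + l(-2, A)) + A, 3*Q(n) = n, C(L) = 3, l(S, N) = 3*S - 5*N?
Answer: 865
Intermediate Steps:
l(S, N) = -5*N + 3*S
Q(n) = n/3
H(A) = -6 - 3*A (H(A) = (A + (-5*A + 3*(-2))) + A = (A + (-5*A - 6)) + A = (A + (-6 - 5*A)) + A = (-6 - 4*A) + A = -6 - 3*A)
H(4 + C(4))*(-32) + (Q(3) + 0*(-6)) = (-6 - 3*(4 + 3))*(-32) + ((⅓)*3 + 0*(-6)) = (-6 - 3*7)*(-32) + (1 + 0) = (-6 - 21)*(-32) + 1 = -27*(-32) + 1 = 864 + 1 = 865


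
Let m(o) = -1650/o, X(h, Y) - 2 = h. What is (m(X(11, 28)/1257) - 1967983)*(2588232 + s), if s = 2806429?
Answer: -149204611450969/13 ≈ -1.1477e+13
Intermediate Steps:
X(h, Y) = 2 + h
(m(X(11, 28)/1257) - 1967983)*(2588232 + s) = (-1650*1257/(2 + 11) - 1967983)*(2588232 + 2806429) = (-1650/(13*(1/1257)) - 1967983)*5394661 = (-1650/13/1257 - 1967983)*5394661 = (-1650*1257/13 - 1967983)*5394661 = (-2074050/13 - 1967983)*5394661 = -27657829/13*5394661 = -149204611450969/13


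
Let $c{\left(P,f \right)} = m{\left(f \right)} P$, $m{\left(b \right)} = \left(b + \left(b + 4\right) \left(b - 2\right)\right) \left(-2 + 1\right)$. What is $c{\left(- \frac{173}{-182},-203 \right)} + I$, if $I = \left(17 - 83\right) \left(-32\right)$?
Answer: $- \frac{3319016}{91} \approx -36473.0$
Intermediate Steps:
$m{\left(b \right)} = - b - \left(-2 + b\right) \left(4 + b\right)$ ($m{\left(b \right)} = \left(b + \left(4 + b\right) \left(-2 + b\right)\right) \left(-1\right) = \left(b + \left(-2 + b\right) \left(4 + b\right)\right) \left(-1\right) = - b - \left(-2 + b\right) \left(4 + b\right)$)
$I = 2112$ ($I = \left(-66\right) \left(-32\right) = 2112$)
$c{\left(P,f \right)} = P \left(8 - f^{2} - 3 f\right)$ ($c{\left(P,f \right)} = \left(8 - f^{2} - 3 f\right) P = P \left(8 - f^{2} - 3 f\right)$)
$c{\left(- \frac{173}{-182},-203 \right)} + I = - \frac{173}{-182} \left(8 - \left(-203\right)^{2} - -609\right) + 2112 = \left(-173\right) \left(- \frac{1}{182}\right) \left(8 - 41209 + 609\right) + 2112 = \frac{173 \left(8 - 41209 + 609\right)}{182} + 2112 = \frac{173}{182} \left(-40592\right) + 2112 = - \frac{3511208}{91} + 2112 = - \frac{3319016}{91}$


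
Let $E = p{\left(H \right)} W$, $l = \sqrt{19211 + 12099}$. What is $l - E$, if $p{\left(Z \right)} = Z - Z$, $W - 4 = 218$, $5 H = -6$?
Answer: $\sqrt{31310} \approx 176.95$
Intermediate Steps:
$H = - \frac{6}{5}$ ($H = \frac{1}{5} \left(-6\right) = - \frac{6}{5} \approx -1.2$)
$W = 222$ ($W = 4 + 218 = 222$)
$p{\left(Z \right)} = 0$
$l = \sqrt{31310} \approx 176.95$
$E = 0$ ($E = 0 \cdot 222 = 0$)
$l - E = \sqrt{31310} - 0 = \sqrt{31310} + 0 = \sqrt{31310}$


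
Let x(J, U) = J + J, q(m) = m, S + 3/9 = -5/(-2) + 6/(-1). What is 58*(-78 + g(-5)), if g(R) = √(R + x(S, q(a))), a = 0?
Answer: -4524 + 58*I*√114/3 ≈ -4524.0 + 206.42*I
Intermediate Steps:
S = -23/6 (S = -⅓ + (-5/(-2) + 6/(-1)) = -⅓ + (-5*(-½) + 6*(-1)) = -⅓ + (5/2 - 6) = -⅓ - 7/2 = -23/6 ≈ -3.8333)
x(J, U) = 2*J
g(R) = √(-23/3 + R) (g(R) = √(R + 2*(-23/6)) = √(R - 23/3) = √(-23/3 + R))
58*(-78 + g(-5)) = 58*(-78 + √(-69 + 9*(-5))/3) = 58*(-78 + √(-69 - 45)/3) = 58*(-78 + √(-114)/3) = 58*(-78 + (I*√114)/3) = 58*(-78 + I*√114/3) = -4524 + 58*I*√114/3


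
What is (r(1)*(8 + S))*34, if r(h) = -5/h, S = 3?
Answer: -1870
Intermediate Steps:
(r(1)*(8 + S))*34 = ((-5/1)*(8 + 3))*34 = (-5*1*11)*34 = -5*11*34 = -55*34 = -1870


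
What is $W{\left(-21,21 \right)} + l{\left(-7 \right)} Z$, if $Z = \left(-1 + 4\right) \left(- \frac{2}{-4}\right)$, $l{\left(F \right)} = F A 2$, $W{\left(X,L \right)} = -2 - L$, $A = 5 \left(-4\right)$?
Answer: $397$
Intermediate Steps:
$A = -20$
$l{\left(F \right)} = - 40 F$ ($l{\left(F \right)} = F \left(-20\right) 2 = - 20 F 2 = - 40 F$)
$Z = \frac{3}{2}$ ($Z = 3 \left(\left(-2\right) \left(- \frac{1}{4}\right)\right) = 3 \cdot \frac{1}{2} = \frac{3}{2} \approx 1.5$)
$W{\left(-21,21 \right)} + l{\left(-7 \right)} Z = \left(-2 - 21\right) + \left(-40\right) \left(-7\right) \frac{3}{2} = \left(-2 - 21\right) + 280 \cdot \frac{3}{2} = -23 + 420 = 397$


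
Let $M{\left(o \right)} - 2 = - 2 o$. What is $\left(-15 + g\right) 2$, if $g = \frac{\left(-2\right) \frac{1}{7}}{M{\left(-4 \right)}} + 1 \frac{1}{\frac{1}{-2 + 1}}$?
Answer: $- \frac{1122}{35} \approx -32.057$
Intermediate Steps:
$M{\left(o \right)} = 2 - 2 o$
$g = - \frac{36}{35}$ ($g = \frac{\left(-2\right) \frac{1}{7}}{2 - -8} + 1 \frac{1}{\frac{1}{-2 + 1}} = \frac{\left(-2\right) \frac{1}{7}}{2 + 8} + 1 \frac{1}{\frac{1}{-1}} = - \frac{2}{7 \cdot 10} + 1 \frac{1}{-1} = \left(- \frac{2}{7}\right) \frac{1}{10} + 1 \left(-1\right) = - \frac{1}{35} - 1 = - \frac{36}{35} \approx -1.0286$)
$\left(-15 + g\right) 2 = \left(-15 - \frac{36}{35}\right) 2 = \left(- \frac{561}{35}\right) 2 = - \frac{1122}{35}$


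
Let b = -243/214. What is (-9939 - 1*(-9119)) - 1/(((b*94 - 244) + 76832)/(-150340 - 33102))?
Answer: -6690837606/8183495 ≈ -817.60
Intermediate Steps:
b = -243/214 (b = -243*1/214 = -243/214 ≈ -1.1355)
(-9939 - 1*(-9119)) - 1/(((b*94 - 244) + 76832)/(-150340 - 33102)) = (-9939 - 1*(-9119)) - 1/(((-243/214*94 - 244) + 76832)/(-150340 - 33102)) = (-9939 + 9119) - 1/(((-11421/107 - 244) + 76832)/(-183442)) = -820 - 1/((-37529/107 + 76832)*(-1/183442)) = -820 - 1/((8183495/107)*(-1/183442)) = -820 - 1/(-8183495/19628294) = -820 - 1*(-19628294/8183495) = -820 + 19628294/8183495 = -6690837606/8183495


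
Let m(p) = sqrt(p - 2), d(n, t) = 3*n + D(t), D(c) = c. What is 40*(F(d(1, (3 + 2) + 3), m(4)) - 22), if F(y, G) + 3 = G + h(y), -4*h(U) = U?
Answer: -1110 + 40*sqrt(2) ≈ -1053.4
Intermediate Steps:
h(U) = -U/4
d(n, t) = t + 3*n (d(n, t) = 3*n + t = t + 3*n)
m(p) = sqrt(-2 + p)
F(y, G) = -3 + G - y/4 (F(y, G) = -3 + (G - y/4) = -3 + G - y/4)
40*(F(d(1, (3 + 2) + 3), m(4)) - 22) = 40*((-3 + sqrt(-2 + 4) - (((3 + 2) + 3) + 3*1)/4) - 22) = 40*((-3 + sqrt(2) - ((5 + 3) + 3)/4) - 22) = 40*((-3 + sqrt(2) - (8 + 3)/4) - 22) = 40*((-3 + sqrt(2) - 1/4*11) - 22) = 40*((-3 + sqrt(2) - 11/4) - 22) = 40*((-23/4 + sqrt(2)) - 22) = 40*(-111/4 + sqrt(2)) = -1110 + 40*sqrt(2)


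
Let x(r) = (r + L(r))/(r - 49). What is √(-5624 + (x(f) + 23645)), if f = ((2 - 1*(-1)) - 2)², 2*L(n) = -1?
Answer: √10380090/24 ≈ 134.24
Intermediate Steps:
L(n) = -½ (L(n) = (½)*(-1) = -½)
f = 1 (f = ((2 + 1) - 2)² = (3 - 2)² = 1² = 1)
x(r) = (-½ + r)/(-49 + r) (x(r) = (r - ½)/(r - 49) = (-½ + r)/(-49 + r))
√(-5624 + (x(f) + 23645)) = √(-5624 + ((-½ + 1)/(-49 + 1) + 23645)) = √(-5624 + ((½)/(-48) + 23645)) = √(-5624 + (-1/48*½ + 23645)) = √(-5624 + (-1/96 + 23645)) = √(-5624 + 2269919/96) = √(1730015/96) = √10380090/24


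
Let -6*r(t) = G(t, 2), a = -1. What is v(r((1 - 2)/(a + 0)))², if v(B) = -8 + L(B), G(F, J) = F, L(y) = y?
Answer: 2401/36 ≈ 66.694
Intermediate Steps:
r(t) = -t/6
v(B) = -8 + B
v(r((1 - 2)/(a + 0)))² = (-8 - (1 - 2)/(6*(-1 + 0)))² = (-8 - (-1)/(6*(-1)))² = (-8 - (-1)*(-1)/6)² = (-8 - ⅙*1)² = (-8 - ⅙)² = (-49/6)² = 2401/36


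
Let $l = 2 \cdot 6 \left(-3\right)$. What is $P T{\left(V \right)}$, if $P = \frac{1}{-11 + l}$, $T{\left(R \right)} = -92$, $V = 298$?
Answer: $\frac{92}{47} \approx 1.9574$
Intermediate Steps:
$l = -36$ ($l = 12 \left(-3\right) = -36$)
$P = - \frac{1}{47}$ ($P = \frac{1}{-11 - 36} = \frac{1}{-47} = - \frac{1}{47} \approx -0.021277$)
$P T{\left(V \right)} = \left(- \frac{1}{47}\right) \left(-92\right) = \frac{92}{47}$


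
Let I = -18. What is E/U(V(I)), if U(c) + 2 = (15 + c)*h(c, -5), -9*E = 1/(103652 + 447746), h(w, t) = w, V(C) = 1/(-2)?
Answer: 2/91807767 ≈ 2.1785e-8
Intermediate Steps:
V(C) = -½
E = -1/4962582 (E = -1/(9*(103652 + 447746)) = -⅑/551398 = -⅑*1/551398 = -1/4962582 ≈ -2.0151e-7)
U(c) = -2 + c*(15 + c) (U(c) = -2 + (15 + c)*c = -2 + c*(15 + c))
E/U(V(I)) = -1/(4962582*(-2 + (-½)² + 15*(-½))) = -1/(4962582*(-2 + ¼ - 15/2)) = -1/(4962582*(-37/4)) = -1/4962582*(-4/37) = 2/91807767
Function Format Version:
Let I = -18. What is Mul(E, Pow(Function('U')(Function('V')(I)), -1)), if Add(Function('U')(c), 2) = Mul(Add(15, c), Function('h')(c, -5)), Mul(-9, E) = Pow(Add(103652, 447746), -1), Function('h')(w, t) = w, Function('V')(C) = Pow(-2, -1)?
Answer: Rational(2, 91807767) ≈ 2.1785e-8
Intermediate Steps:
Function('V')(C) = Rational(-1, 2)
E = Rational(-1, 4962582) (E = Mul(Rational(-1, 9), Pow(Add(103652, 447746), -1)) = Mul(Rational(-1, 9), Pow(551398, -1)) = Mul(Rational(-1, 9), Rational(1, 551398)) = Rational(-1, 4962582) ≈ -2.0151e-7)
Function('U')(c) = Add(-2, Mul(c, Add(15, c))) (Function('U')(c) = Add(-2, Mul(Add(15, c), c)) = Add(-2, Mul(c, Add(15, c))))
Mul(E, Pow(Function('U')(Function('V')(I)), -1)) = Mul(Rational(-1, 4962582), Pow(Add(-2, Pow(Rational(-1, 2), 2), Mul(15, Rational(-1, 2))), -1)) = Mul(Rational(-1, 4962582), Pow(Add(-2, Rational(1, 4), Rational(-15, 2)), -1)) = Mul(Rational(-1, 4962582), Pow(Rational(-37, 4), -1)) = Mul(Rational(-1, 4962582), Rational(-4, 37)) = Rational(2, 91807767)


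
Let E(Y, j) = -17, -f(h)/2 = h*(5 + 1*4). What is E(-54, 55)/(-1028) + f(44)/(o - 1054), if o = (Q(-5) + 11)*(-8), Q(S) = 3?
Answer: 37909/54484 ≈ 0.69578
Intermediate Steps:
f(h) = -18*h (f(h) = -2*h*(5 + 1*4) = -2*h*(5 + 4) = -2*h*9 = -18*h)
o = -112 (o = (3 + 11)*(-8) = 14*(-8) = -112)
E(-54, 55)/(-1028) + f(44)/(o - 1054) = -17/(-1028) + (-18*44)/(-112 - 1054) = -17*(-1/1028) - 792/(-1166) = 17/1028 - 792*(-1/1166) = 17/1028 + 36/53 = 37909/54484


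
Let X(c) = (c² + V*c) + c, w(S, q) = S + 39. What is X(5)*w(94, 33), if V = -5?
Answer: 665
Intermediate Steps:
w(S, q) = 39 + S
X(c) = c² - 4*c (X(c) = (c² - 5*c) + c = c² - 4*c)
X(5)*w(94, 33) = (5*(-4 + 5))*(39 + 94) = (5*1)*133 = 5*133 = 665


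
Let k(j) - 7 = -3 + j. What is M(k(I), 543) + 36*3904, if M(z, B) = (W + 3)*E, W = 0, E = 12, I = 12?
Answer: 140580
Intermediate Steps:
k(j) = 4 + j (k(j) = 7 + (-3 + j) = 4 + j)
M(z, B) = 36 (M(z, B) = (0 + 3)*12 = 3*12 = 36)
M(k(I), 543) + 36*3904 = 36 + 36*3904 = 36 + 140544 = 140580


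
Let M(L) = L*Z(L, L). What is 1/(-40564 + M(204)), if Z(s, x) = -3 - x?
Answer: -1/82792 ≈ -1.2078e-5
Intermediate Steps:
M(L) = L*(-3 - L)
1/(-40564 + M(204)) = 1/(-40564 - 1*204*(3 + 204)) = 1/(-40564 - 1*204*207) = 1/(-40564 - 42228) = 1/(-82792) = -1/82792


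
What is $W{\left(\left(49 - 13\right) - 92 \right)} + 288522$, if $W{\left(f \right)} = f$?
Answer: $288466$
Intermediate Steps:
$W{\left(\left(49 - 13\right) - 92 \right)} + 288522 = \left(\left(49 - 13\right) - 92\right) + 288522 = \left(36 - 92\right) + 288522 = -56 + 288522 = 288466$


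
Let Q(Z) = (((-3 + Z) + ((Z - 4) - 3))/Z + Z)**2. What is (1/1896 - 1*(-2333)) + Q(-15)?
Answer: 14135315/5688 ≈ 2485.1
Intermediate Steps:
Q(Z) = (Z + (-10 + 2*Z)/Z)**2 (Q(Z) = (((-3 + Z) + ((-4 + Z) - 3))/Z + Z)**2 = (((-3 + Z) + (-7 + Z))/Z + Z)**2 = ((-10 + 2*Z)/Z + Z)**2 = (Z + (-10 + 2*Z)/Z)**2)
(1/1896 - 1*(-2333)) + Q(-15) = (1/1896 - 1*(-2333)) + (-10 + (-15)**2 + 2*(-15))**2/(-15)**2 = (1/1896 + 2333) + (-10 + 225 - 30)**2/225 = 4423369/1896 + (1/225)*185**2 = 4423369/1896 + (1/225)*34225 = 4423369/1896 + 1369/9 = 14135315/5688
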